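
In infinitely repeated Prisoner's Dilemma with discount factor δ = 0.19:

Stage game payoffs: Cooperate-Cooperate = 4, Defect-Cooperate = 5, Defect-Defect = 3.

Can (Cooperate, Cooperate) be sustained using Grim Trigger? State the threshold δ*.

δ* = 0.5; since δ = 0.19 < 0.5, cooperation cannot be sustained

Work:
For Grim Trigger:
Cooperate forever: 4/(1-δ)
Defect then punished: 5 + 3·δ/(1-δ)
Need: 4/(1-δ) ≥ 5 + 3·δ/(1-δ)
Solving: δ ≥ (T-R)/(T-P) = (5-4)/(5-3) = 0.5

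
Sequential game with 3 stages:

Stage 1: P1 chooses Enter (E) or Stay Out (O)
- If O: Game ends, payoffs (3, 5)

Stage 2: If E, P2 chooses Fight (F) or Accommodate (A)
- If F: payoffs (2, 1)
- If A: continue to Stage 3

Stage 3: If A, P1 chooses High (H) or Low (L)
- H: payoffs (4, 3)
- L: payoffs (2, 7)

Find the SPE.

SPE: (E, A, H); Outcome (4, 3)

Work:
Stage 3: P1 chooses H (4 vs 2)
Stage 2: P2: F->1, A->3 (anticipating H). Choose A
Stage 1: P1: O->3, E->4 (anticipating A, H). Choose E
SPE path: E -> A -> H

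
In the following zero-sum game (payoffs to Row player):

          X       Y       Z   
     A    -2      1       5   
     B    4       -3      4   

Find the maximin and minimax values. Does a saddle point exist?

Maximin = -2, Minimax = 1, Saddle: False

Work:
Row minimums: [-2, -3] → maximin = -2
Column maximums: [4, 1, 5] → minimax = 1
No saddle point (maximin ≠ minimax). Mixed strategy needed.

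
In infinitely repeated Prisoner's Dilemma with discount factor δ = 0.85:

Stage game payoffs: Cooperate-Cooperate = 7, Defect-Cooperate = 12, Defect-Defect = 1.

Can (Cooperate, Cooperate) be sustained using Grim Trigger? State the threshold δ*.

δ* = 0.4545; since δ = 0.85 ≥ 0.4545, cooperation can be sustained

Work:
For Grim Trigger:
Cooperate forever: 7/(1-δ)
Defect then punished: 12 + 1·δ/(1-δ)
Need: 7/(1-δ) ≥ 12 + 1·δ/(1-δ)
Solving: δ ≥ (T-R)/(T-P) = (12-7)/(12-1) = 0.4545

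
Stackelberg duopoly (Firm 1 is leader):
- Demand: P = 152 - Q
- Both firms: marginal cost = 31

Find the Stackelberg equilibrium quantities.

q₁* (leader) = 60.5, q₂* (follower) = 30.25

Work:
Follower's reaction: q₂ = (a - c - q₁)/2
Leader substitutes: π₁ = q₁·(a - q₁ - (a-c-q₁)/2 - c)
FOC: q₁* = (152 - 31)/2 = 60.50
Then: q₂* = (152 - 31 - 60.5)/2 = 30.25
Leader has first-mover advantage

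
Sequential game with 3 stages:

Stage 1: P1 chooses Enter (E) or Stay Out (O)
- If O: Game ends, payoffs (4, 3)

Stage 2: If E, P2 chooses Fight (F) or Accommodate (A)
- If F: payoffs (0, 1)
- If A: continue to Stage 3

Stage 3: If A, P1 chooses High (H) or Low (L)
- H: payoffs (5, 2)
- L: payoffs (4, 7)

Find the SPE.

SPE: (E, A, H); Outcome (5, 2)

Work:
Stage 3: P1 chooses H (5 vs 4)
Stage 2: P2: F->1, A->2 (anticipating H). Choose A
Stage 1: P1: O->4, E->5 (anticipating A, H). Choose E
SPE path: E -> A -> H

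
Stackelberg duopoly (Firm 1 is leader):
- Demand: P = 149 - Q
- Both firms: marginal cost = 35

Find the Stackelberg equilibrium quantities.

q₁* (leader) = 57.0, q₂* (follower) = 28.5

Work:
Follower's reaction: q₂ = (a - c - q₁)/2
Leader substitutes: π₁ = q₁·(a - q₁ - (a-c-q₁)/2 - c)
FOC: q₁* = (149 - 35)/2 = 57.00
Then: q₂* = (149 - 35 - 57.0)/2 = 28.50
Leader has first-mover advantage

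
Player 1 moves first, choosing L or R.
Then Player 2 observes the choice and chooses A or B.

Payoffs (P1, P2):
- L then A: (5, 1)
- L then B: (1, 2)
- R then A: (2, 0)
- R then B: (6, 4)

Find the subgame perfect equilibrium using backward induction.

P1 plays R, P2 plays B after L and B after R; Payoff (6, 4)

Work:
Backward induction:
After L: P2 chooses B → P1 gets 1
After R: P2 chooses B → P1 gets 6
P1 chooses R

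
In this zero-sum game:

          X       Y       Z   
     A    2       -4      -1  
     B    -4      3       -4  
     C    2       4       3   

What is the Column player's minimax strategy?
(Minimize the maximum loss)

Column should play X, value = 2

Work:
Column player minimizes Row's maximum payoff:
Column X: max payoff to Row = 2
Column Y: max payoff to Row = 4
Column Z: max payoff to Row = 3
Minimum is 2, achieved by column X.
Minimax strategy: X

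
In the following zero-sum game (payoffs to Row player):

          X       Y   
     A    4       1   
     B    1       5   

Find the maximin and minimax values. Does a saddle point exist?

Maximin = 1, Minimax = 4, Saddle: False

Work:
Row minimums: [1, 1] → maximin = 1
Column maximums: [4, 5] → minimax = 4
No saddle point (maximin ≠ minimax). Mixed strategy needed.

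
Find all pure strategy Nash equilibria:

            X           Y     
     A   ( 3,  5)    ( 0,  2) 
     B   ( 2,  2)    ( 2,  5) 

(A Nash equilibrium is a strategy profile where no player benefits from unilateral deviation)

Nash equilibrium: (A, X), (B, Y)

Work:
Best responses:
  P1 vs X: payoffs [3, 2] → best response A (payoff 3)
  P1 vs Y: payoffs [0, 2] → best response B (payoff 2)
  P2 vs A: payoffs [5, 2] → best response X (payoff 5)
  P2 vs B: payoffs [2, 5] → best response Y (payoff 5)
Mutual best responses: (A,X), (B,Y) → Nash equilibria.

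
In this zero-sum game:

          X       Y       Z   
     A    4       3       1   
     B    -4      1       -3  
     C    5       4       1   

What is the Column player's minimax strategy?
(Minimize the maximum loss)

Column should play Z, value = 1

Work:
Column player minimizes Row's maximum payoff:
Column X: max payoff to Row = 5
Column Y: max payoff to Row = 4
Column Z: max payoff to Row = 1
Minimum is 1, achieved by column Z.
Minimax strategy: Z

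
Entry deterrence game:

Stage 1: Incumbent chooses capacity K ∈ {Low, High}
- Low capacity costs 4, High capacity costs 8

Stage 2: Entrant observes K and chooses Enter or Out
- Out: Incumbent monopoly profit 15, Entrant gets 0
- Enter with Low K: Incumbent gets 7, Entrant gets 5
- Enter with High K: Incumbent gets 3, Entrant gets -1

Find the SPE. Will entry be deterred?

SPE: (High, Enter|Low, Out|High); Entry deterred. Incumbent net profit = 7

Work:
After Low K: Entrant enters (5 > 0)
After High K: Entrant stays out (-1 < 0)
Incumbent: Low → 7−4=3, High → 15−8=7
Incumbent chooses High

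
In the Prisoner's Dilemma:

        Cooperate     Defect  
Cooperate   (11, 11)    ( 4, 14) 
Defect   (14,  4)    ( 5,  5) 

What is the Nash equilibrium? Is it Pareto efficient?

(Defect, Defect) is NE; not Pareto efficient

Work:
Defect dominates Cooperate for both players:
If P2 cooperates: Defect (14) > Cooperate (11)
If P2 defects: Defect (5) > Cooperate (4)
NE: (Defect, Defect) with payoff (5, 5)
But (Cooperate, Cooperate) = (11, 11) Pareto dominates (5, 5)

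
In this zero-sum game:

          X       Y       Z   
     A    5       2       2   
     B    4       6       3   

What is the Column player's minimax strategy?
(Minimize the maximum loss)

Column should play Z, value = 3

Work:
Column player minimizes Row's maximum payoff:
Column X: max payoff to Row = 5
Column Y: max payoff to Row = 6
Column Z: max payoff to Row = 3
Minimum is 3, achieved by column Z.
Minimax strategy: Z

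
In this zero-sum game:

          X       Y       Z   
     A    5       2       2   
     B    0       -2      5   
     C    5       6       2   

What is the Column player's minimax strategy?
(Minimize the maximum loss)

Column should play X or Z (all achieve the minimum), value = 5

Work:
Column player minimizes Row's maximum payoff:
Column X: max payoff to Row = 5
Column Y: max payoff to Row = 6
Column Z: max payoff to Row = 5
Minimum is 5, achieved by columns X, Z (tied).
Each of X or Z is a minimax strategy.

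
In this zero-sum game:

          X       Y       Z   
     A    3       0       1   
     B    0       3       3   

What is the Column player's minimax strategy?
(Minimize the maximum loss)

Column should play X or Y or Z (all achieve the minimum), value = 3

Work:
Column player minimizes Row's maximum payoff:
Column X: max payoff to Row = 3
Column Y: max payoff to Row = 3
Column Z: max payoff to Row = 3
Minimum is 3, achieved by columns X, Y, Z (tied).
Each of X or Y or Z is a minimax strategy.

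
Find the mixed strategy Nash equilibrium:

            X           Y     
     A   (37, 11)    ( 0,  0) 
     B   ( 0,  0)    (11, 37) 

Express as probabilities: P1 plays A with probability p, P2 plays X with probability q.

p = 0.7708, q = 0.2292

Work:
Find probabilities that make opponent indifferent:
P2 chooses q to make P1 indifferent between A and B
P1 chooses p to make P2 indifferent between X and Y
Mixed NE: P1 plays (A: 0.7708, B: 0.2292), P2 plays (X: 0.2292, Y: 0.7708)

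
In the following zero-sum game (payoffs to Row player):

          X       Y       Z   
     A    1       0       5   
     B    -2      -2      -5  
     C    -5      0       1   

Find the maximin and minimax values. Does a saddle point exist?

Maximin = 0, Minimax = 0, Saddle: True

Work:
Row minimums: [0, -5, -5] → maximin = 0
Column maximums: [1, 0, 5] → minimax = 0
Saddle point exists! Game value = 0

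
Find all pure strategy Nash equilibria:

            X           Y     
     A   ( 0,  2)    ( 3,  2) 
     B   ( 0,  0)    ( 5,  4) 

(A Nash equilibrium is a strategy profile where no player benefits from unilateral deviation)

Nash equilibrium: (A, X), (B, Y)

Work:
Best responses:
  P1 vs X: payoffs [0, 0] → best response A/B (payoff 0)
  P1 vs Y: payoffs [3, 5] → best response B (payoff 5)
  P2 vs A: payoffs [2, 2] → best response X/Y (payoff 2)
  P2 vs B: payoffs [0, 4] → best response Y (payoff 4)
Mutual best responses: (A,X), (B,Y) → Nash equilibria.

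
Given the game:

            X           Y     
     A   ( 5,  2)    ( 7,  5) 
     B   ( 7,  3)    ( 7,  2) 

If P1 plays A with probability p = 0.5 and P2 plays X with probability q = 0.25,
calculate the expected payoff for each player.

E[P1] = 6.75, E[P2] = 3.25

Work:
E[P1] = p·q·π₁(A,X) + p·(1-q)·π₁(A,Y) + (1-p)·q·π₁(B,X) + (1-p)·(1-q)·π₁(B,Y)
= 0.5·0.25·5 + 0.5·0.75·7 + 0.5·0.25·7 + 0.5·0.75·7
= 6.75

E[P2] = 3.25 (similar calculation)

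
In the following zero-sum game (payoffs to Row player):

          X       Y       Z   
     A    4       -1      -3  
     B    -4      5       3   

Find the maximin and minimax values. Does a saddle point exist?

Maximin = -3, Minimax = 3, Saddle: False

Work:
Row minimums: [-3, -4] → maximin = -3
Column maximums: [4, 5, 3] → minimax = 3
No saddle point (maximin ≠ minimax). Mixed strategy needed.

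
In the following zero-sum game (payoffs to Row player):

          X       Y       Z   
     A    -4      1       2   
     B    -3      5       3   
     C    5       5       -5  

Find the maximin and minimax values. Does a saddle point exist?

Maximin = -3, Minimax = 3, Saddle: False

Work:
Row minimums: [-4, -3, -5] → maximin = -3
Column maximums: [5, 5, 3] → minimax = 3
No saddle point (maximin ≠ minimax). Mixed strategy needed.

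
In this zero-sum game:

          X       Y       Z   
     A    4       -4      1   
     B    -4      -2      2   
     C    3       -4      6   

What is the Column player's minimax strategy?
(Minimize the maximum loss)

Column should play Y, value = -2

Work:
Column player minimizes Row's maximum payoff:
Column X: max payoff to Row = 4
Column Y: max payoff to Row = -2
Column Z: max payoff to Row = 6
Minimum is -2, achieved by column Y.
Minimax strategy: Y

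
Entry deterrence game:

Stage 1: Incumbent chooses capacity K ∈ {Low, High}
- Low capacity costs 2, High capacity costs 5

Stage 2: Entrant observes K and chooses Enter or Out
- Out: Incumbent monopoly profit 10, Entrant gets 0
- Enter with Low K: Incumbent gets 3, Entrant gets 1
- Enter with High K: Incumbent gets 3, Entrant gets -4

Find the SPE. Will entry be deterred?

SPE: (High, Enter|Low, Out|High); Entry deterred. Incumbent net profit = 5

Work:
After Low K: Entrant enters (1 > 0)
After High K: Entrant stays out (-4 < 0)
Incumbent: Low → 3−2=1, High → 10−5=5
Incumbent chooses High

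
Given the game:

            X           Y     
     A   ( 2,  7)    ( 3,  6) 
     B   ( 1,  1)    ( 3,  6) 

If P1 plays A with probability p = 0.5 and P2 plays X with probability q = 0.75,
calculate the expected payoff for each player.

E[P1] = 1.875, E[P2] = 4.5

Work:
E[P1] = p·q·π₁(A,X) + p·(1-q)·π₁(A,Y) + (1-p)·q·π₁(B,X) + (1-p)·(1-q)·π₁(B,Y)
= 0.5·0.75·2 + 0.5·0.25·3 + 0.5·0.75·1 + 0.5·0.25·3
= 1.875

E[P2] = 4.5 (similar calculation)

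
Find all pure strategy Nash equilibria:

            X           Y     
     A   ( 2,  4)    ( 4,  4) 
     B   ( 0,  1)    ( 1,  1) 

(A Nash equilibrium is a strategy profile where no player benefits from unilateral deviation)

Nash equilibrium: (A, X), (A, Y)

Work:
Best responses:
  P1 vs X: payoffs [2, 0] → best response A (payoff 2)
  P1 vs Y: payoffs [4, 1] → best response A (payoff 4)
  P2 vs A: payoffs [4, 4] → best response X/Y (payoff 4)
  P2 vs B: payoffs [1, 1] → best response X/Y (payoff 1)
Mutual best responses: (A,X), (A,Y) → Nash equilibria.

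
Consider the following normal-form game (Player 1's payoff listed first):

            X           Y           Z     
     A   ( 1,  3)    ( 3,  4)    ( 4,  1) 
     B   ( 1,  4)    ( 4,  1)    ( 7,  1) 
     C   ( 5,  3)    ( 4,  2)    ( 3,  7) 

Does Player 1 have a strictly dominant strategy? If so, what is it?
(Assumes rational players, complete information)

No strictly dominant strategy exists for Player 1

Work:
A strategy strictly dominates another if it gives a strictly higher payoff against every opponent action. Compare each pair of P1's strategies column-by-column:
  A vs B: [1 vs 1, 3 vs 4, 4 vs 7] → A does not strictly dominate B (column X: 1 ≤ 1)
  A vs C: [1 vs 5, 3 vs 4, 4 vs 3] → A does not strictly dominate C (column X: 1 ≤ 5)
  B vs A: [1 vs 1, 4 vs 3, 7 vs 4] → B does not strictly dominate A (column X: 1 ≤ 1)
  B vs C: [1 vs 5, 4 vs 4, 7 vs 3] → B does not strictly dominate C (column X: 1 ≤ 5)
  C vs A: [5 vs 1, 4 vs 3, 3 vs 4] → C does not strictly dominate A (column Z: 3 ≤ 4)
  C vs B: [5 vs 1, 4 vs 4, 3 vs 7] → C does not strictly dominate B (column Y: 4 ≤ 4)
No single strategy strictly dominates all others → no strictly dominant strategy.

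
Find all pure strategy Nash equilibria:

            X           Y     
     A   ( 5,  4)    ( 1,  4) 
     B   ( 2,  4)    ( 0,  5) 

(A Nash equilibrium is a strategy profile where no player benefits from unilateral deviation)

Nash equilibrium: (A, X), (A, Y)

Work:
Best responses:
  P1 vs X: payoffs [5, 2] → best response A (payoff 5)
  P1 vs Y: payoffs [1, 0] → best response A (payoff 1)
  P2 vs A: payoffs [4, 4] → best response X/Y (payoff 4)
  P2 vs B: payoffs [4, 5] → best response Y (payoff 5)
Mutual best responses: (A,X), (A,Y) → Nash equilibria.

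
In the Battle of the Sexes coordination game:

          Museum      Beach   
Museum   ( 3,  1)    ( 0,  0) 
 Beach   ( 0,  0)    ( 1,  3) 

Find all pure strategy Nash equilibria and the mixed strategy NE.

Pure NE: (Museum, Museum) and (Beach, Beach); Mixed NE: p = 0.75, q = 0.25

Work:
Check pure NE:
(Museum, Museum): (3, 1) - no unilateral deviation beneficial
(Beach, Beach): (1, 3) - no unilateral deviation beneficial
Mixed NE: P1 plays Museum with p = 0.75, P2 plays Museum with q = 0.25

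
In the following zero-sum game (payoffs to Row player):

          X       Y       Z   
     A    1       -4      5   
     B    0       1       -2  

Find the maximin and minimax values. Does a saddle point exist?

Maximin = -2, Minimax = 1, Saddle: False

Work:
Row minimums: [-4, -2] → maximin = -2
Column maximums: [1, 1, 5] → minimax = 1
No saddle point (maximin ≠ minimax). Mixed strategy needed.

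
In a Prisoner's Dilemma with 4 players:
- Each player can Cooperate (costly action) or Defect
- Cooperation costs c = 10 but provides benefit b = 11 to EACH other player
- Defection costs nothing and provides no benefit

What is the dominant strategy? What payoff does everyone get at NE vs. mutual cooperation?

Dominant: Defect; NE payoff = 0; Coop payoff = 23

Work:
Defect dominates (saves cost c = 10, benefit to others is external)
NE: All defect → everyone gets 0
If all cooperate: each receives (3)×11 - 10 = 23
Social dilemma: 23 > 0 but NE gives 0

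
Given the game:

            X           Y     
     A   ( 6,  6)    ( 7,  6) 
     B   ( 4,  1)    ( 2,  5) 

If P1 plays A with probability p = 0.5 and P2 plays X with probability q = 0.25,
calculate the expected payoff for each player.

E[P1] = 4.625, E[P2] = 5.0

Work:
E[P1] = p·q·π₁(A,X) + p·(1-q)·π₁(A,Y) + (1-p)·q·π₁(B,X) + (1-p)·(1-q)·π₁(B,Y)
= 0.5·0.25·6 + 0.5·0.75·7 + 0.5·0.25·4 + 0.5·0.75·2
= 4.625

E[P2] = 5.0 (similar calculation)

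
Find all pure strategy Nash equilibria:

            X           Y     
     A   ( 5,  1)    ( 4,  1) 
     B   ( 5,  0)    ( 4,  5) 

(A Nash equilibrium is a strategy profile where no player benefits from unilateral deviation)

Nash equilibrium: (A, X), (A, Y), (B, Y)

Work:
Best responses:
  P1 vs X: payoffs [5, 5] → best response A/B (payoff 5)
  P1 vs Y: payoffs [4, 4] → best response A/B (payoff 4)
  P2 vs A: payoffs [1, 1] → best response X/Y (payoff 1)
  P2 vs B: payoffs [0, 5] → best response Y (payoff 5)
Mutual best responses: (A,X), (A,Y), (B,Y) → Nash equilibria.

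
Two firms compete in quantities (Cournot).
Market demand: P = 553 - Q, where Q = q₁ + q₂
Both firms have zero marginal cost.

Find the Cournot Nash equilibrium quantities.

q₁* = q₂* = 184.33; P* = 184.33

Work:
Profit: π_i = P·q_i = (a - q_i - q_j)·q_i
FOC: ∂π_i/∂q_i = a - 2q_i - q_j = 0
Reaction function: q_i = (553 - q_j)/2
Symmetry: q* = 553/3 = 184.33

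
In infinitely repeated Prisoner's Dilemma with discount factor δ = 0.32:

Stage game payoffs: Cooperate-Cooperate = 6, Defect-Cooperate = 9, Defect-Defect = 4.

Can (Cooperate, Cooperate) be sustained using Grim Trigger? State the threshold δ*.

δ* = 0.6; since δ = 0.32 < 0.6, cooperation cannot be sustained

Work:
For Grim Trigger:
Cooperate forever: 6/(1-δ)
Defect then punished: 9 + 4·δ/(1-δ)
Need: 6/(1-δ) ≥ 9 + 4·δ/(1-δ)
Solving: δ ≥ (T-R)/(T-P) = (9-6)/(9-4) = 0.6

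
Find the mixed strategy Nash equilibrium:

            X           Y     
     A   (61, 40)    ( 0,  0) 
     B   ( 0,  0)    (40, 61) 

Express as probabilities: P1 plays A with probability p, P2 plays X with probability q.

p = 0.604, q = 0.396

Work:
Find probabilities that make opponent indifferent:
P2 chooses q to make P1 indifferent between A and B
P1 chooses p to make P2 indifferent between X and Y
Mixed NE: P1 plays (A: 0.604, B: 0.396), P2 plays (X: 0.396, Y: 0.604)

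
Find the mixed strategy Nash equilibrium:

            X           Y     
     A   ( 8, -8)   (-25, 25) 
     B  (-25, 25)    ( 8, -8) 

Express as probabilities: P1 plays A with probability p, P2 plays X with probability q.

p = 0.5, q = 0.5

Work:
Find probabilities that make opponent indifferent:
P2 chooses q to make P1 indifferent between A and B
P1 chooses p to make P2 indifferent between X and Y
Mixed NE: P1 plays (A: 0.5, B: 0.5), P2 plays (X: 0.5, Y: 0.5)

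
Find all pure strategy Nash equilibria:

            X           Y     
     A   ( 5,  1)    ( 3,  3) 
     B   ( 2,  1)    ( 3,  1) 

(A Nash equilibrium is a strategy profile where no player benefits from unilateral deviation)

Nash equilibrium: (A, Y), (B, Y)

Work:
Best responses:
  P1 vs X: payoffs [5, 2] → best response A (payoff 5)
  P1 vs Y: payoffs [3, 3] → best response A/B (payoff 3)
  P2 vs A: payoffs [1, 3] → best response Y (payoff 3)
  P2 vs B: payoffs [1, 1] → best response X/Y (payoff 1)
Mutual best responses: (A,Y), (B,Y) → Nash equilibria.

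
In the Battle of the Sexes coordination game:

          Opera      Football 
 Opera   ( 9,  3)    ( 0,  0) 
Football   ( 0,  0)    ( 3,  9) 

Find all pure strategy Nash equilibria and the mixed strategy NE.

Pure NE: (Opera, Opera) and (Football, Football); Mixed NE: p = 0.75, q = 0.25

Work:
Check pure NE:
(Opera, Opera): (9, 3) - no unilateral deviation beneficial
(Football, Football): (3, 9) - no unilateral deviation beneficial
Mixed NE: P1 plays Opera with p = 0.75, P2 plays Opera with q = 0.25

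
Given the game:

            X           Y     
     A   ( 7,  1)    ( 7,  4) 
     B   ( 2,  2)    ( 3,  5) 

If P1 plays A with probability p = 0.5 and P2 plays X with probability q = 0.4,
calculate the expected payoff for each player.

E[P1] = 4.8, E[P2] = 3.3

Work:
E[P1] = p·q·π₁(A,X) + p·(1-q)·π₁(A,Y) + (1-p)·q·π₁(B,X) + (1-p)·(1-q)·π₁(B,Y)
= 0.5·0.4·7 + 0.5·0.6·7 + 0.5·0.4·2 + 0.5·0.6·3
= 4.8

E[P2] = 3.3 (similar calculation)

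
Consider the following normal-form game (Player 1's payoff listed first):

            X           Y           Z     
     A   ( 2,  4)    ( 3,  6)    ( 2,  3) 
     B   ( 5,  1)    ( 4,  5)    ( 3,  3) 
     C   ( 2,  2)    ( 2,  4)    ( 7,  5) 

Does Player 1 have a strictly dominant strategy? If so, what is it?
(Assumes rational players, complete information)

No strictly dominant strategy exists for Player 1

Work:
A strategy strictly dominates another if it gives a strictly higher payoff against every opponent action. Compare each pair of P1's strategies column-by-column:
  A vs B: [2 vs 5, 3 vs 4, 2 vs 3] → A does not strictly dominate B (column X: 2 ≤ 5)
  A vs C: [2 vs 2, 3 vs 2, 2 vs 7] → A does not strictly dominate C (column X: 2 ≤ 2)
  B vs A: [5 vs 2, 4 vs 3, 3 vs 2] → B strictly dominates A
  B vs C: [5 vs 2, 4 vs 2, 3 vs 7] → B does not strictly dominate C (column Z: 3 ≤ 7)
  C vs A: [2 vs 2, 2 vs 3, 7 vs 2] → C does not strictly dominate A (column X: 2 ≤ 2)
  C vs B: [2 vs 5, 2 vs 4, 7 vs 3] → C does not strictly dominate B (column X: 2 ≤ 5)
No single strategy strictly dominates all others → no strictly dominant strategy.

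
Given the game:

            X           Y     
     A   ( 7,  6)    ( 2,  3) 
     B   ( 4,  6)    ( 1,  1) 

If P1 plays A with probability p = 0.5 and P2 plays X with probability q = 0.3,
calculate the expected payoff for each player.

E[P1] = 2.7, E[P2] = 3.2

Work:
E[P1] = p·q·π₁(A,X) + p·(1-q)·π₁(A,Y) + (1-p)·q·π₁(B,X) + (1-p)·(1-q)·π₁(B,Y)
= 0.5·0.3·7 + 0.5·0.7·2 + 0.5·0.3·4 + 0.5·0.7·1
= 2.7

E[P2] = 3.2 (similar calculation)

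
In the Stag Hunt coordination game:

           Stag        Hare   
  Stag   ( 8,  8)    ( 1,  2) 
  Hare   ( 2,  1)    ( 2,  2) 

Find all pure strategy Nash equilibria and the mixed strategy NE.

Pure NE: (Stag, Stag) and (Hare, Hare); Mixed NE: p = 0.1429, q = 0.1429

Work:
Check pure NE:
(Stag, Stag): (8, 8) - no unilateral deviation beneficial
(Hare, Hare): (2, 2) - no unilateral deviation beneficial
Mixed NE: P1 plays Stag with p = 0.1429, P2 plays Stag with q = 0.1429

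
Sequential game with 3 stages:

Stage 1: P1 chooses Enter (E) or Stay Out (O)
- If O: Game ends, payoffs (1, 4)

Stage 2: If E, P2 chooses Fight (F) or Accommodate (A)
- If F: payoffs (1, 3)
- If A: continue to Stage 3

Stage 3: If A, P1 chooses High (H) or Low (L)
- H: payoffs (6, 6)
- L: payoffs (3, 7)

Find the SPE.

SPE: (E, A, H); Outcome (6, 6)

Work:
Stage 3: P1 chooses H (6 vs 3)
Stage 2: P2: F->3, A->6 (anticipating H). Choose A
Stage 1: P1: O->1, E->6 (anticipating A, H). Choose E
SPE path: E -> A -> H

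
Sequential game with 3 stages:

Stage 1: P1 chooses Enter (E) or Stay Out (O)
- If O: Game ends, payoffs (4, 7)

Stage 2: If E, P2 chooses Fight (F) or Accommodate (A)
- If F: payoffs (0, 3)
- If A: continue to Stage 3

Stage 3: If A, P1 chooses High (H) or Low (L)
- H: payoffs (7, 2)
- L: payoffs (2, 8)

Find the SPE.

SPE: (O, F, H); Outcome (4, 7)

Work:
Stage 3: P1 chooses H (7 vs 2)
Stage 2: P2: F->3, A->2 (anticipating H). Choose F
Stage 1: P1: O->4, E->0 (anticipating F, H). Choose O
SPE path: O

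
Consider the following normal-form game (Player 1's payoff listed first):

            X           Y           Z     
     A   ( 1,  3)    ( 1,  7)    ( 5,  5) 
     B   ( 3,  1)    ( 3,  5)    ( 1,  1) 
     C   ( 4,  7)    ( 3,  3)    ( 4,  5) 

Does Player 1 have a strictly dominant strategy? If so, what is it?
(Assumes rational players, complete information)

No strictly dominant strategy exists for Player 1

Work:
A strategy strictly dominates another if it gives a strictly higher payoff against every opponent action. Compare each pair of P1's strategies column-by-column:
  A vs B: [1 vs 3, 1 vs 3, 5 vs 1] → A does not strictly dominate B (column X: 1 ≤ 3)
  A vs C: [1 vs 4, 1 vs 3, 5 vs 4] → A does not strictly dominate C (column X: 1 ≤ 4)
  B vs A: [3 vs 1, 3 vs 1, 1 vs 5] → B does not strictly dominate A (column Z: 1 ≤ 5)
  B vs C: [3 vs 4, 3 vs 3, 1 vs 4] → B does not strictly dominate C (column X: 3 ≤ 4)
  C vs A: [4 vs 1, 3 vs 1, 4 vs 5] → C does not strictly dominate A (column Z: 4 ≤ 5)
  C vs B: [4 vs 3, 3 vs 3, 4 vs 1] → C does not strictly dominate B (column Y: 3 ≤ 3)
No single strategy strictly dominates all others → no strictly dominant strategy.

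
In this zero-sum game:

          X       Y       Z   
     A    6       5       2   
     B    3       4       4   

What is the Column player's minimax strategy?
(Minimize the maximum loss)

Column should play Z, value = 4

Work:
Column player minimizes Row's maximum payoff:
Column X: max payoff to Row = 6
Column Y: max payoff to Row = 5
Column Z: max payoff to Row = 4
Minimum is 4, achieved by column Z.
Minimax strategy: Z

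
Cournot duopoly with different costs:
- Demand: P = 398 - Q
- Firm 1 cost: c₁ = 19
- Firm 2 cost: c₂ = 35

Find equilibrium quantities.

q₁* = 131.67, q₂* = 115.67

Work:
Reaction: q₁ = (398 - 19 - q₂)/2
Reaction: q₂ = (398 - 35 - q₁)/2
Solve simultaneously:
q₁* = (398 - 2×19 + 35)/3 = 131.67
q₂* = (398 - 2×35 + 19)/3 = 115.67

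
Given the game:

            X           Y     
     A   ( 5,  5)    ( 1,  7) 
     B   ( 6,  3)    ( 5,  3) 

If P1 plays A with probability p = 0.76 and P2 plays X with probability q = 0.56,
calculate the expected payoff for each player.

E[P1] = 3.7968, E[P2] = 5.1888

Work:
E[P1] = p·q·π₁(A,X) + p·(1-q)·π₁(A,Y) + (1-p)·q·π₁(B,X) + (1-p)·(1-q)·π₁(B,Y)
= 0.76·0.56·5 + 0.76·0.44·1 + 0.24·0.56·6 + 0.24·0.44·5
= 3.7968

E[P2] = 5.1888 (similar calculation)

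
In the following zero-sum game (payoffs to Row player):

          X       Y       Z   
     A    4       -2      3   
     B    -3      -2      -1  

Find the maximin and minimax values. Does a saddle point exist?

Maximin = -2, Minimax = -2, Saddle: True

Work:
Row minimums: [-2, -3] → maximin = -2
Column maximums: [4, -2, 3] → minimax = -2
Saddle point exists! Game value = -2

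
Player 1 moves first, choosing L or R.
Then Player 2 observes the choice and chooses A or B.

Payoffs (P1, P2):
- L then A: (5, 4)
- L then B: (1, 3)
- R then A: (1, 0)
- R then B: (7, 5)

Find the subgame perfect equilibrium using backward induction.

P1 plays R, P2 plays A after L and B after R; Payoff (7, 5)

Work:
Backward induction:
After L: P2 chooses A → P1 gets 5
After R: P2 chooses B → P1 gets 7
P1 chooses R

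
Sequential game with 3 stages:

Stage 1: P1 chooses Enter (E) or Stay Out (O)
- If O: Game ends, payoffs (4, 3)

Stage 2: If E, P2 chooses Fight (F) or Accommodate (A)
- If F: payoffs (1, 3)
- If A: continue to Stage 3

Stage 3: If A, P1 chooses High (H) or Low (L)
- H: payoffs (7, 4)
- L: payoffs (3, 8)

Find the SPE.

SPE: (E, A, H); Outcome (7, 4)

Work:
Stage 3: P1 chooses H (7 vs 3)
Stage 2: P2: F->3, A->4 (anticipating H). Choose A
Stage 1: P1: O->4, E->7 (anticipating A, H). Choose E
SPE path: E -> A -> H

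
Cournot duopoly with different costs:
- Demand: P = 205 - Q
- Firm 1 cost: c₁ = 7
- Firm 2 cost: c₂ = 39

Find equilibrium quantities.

q₁* = 76.67, q₂* = 44.67

Work:
Reaction: q₁ = (205 - 7 - q₂)/2
Reaction: q₂ = (205 - 39 - q₁)/2
Solve simultaneously:
q₁* = (205 - 2×7 + 39)/3 = 76.67
q₂* = (205 - 2×39 + 7)/3 = 44.67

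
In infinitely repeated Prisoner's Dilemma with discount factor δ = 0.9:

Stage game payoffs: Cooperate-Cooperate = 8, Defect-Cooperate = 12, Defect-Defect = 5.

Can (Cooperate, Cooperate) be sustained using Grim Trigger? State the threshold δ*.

δ* = 0.5714; since δ = 0.9 ≥ 0.5714, cooperation can be sustained

Work:
For Grim Trigger:
Cooperate forever: 8/(1-δ)
Defect then punished: 12 + 5·δ/(1-δ)
Need: 8/(1-δ) ≥ 12 + 5·δ/(1-δ)
Solving: δ ≥ (T-R)/(T-P) = (12-8)/(12-5) = 0.5714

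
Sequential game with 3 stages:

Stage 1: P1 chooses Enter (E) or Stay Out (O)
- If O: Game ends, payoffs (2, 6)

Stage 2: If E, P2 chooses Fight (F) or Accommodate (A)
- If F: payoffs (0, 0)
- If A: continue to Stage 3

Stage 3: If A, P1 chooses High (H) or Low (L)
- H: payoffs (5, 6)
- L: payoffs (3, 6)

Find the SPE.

SPE: (E, A, H); Outcome (5, 6)

Work:
Stage 3: P1 chooses H (5 vs 3)
Stage 2: P2: F->0, A->6 (anticipating H). Choose A
Stage 1: P1: O->2, E->5 (anticipating A, H). Choose E
SPE path: E -> A -> H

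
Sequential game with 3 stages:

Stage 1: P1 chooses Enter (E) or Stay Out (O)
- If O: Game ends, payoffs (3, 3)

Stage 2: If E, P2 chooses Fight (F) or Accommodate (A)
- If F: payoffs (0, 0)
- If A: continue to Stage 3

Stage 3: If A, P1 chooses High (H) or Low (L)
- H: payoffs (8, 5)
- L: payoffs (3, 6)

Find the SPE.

SPE: (E, A, H); Outcome (8, 5)

Work:
Stage 3: P1 chooses H (8 vs 3)
Stage 2: P2: F->0, A->5 (anticipating H). Choose A
Stage 1: P1: O->3, E->8 (anticipating A, H). Choose E
SPE path: E -> A -> H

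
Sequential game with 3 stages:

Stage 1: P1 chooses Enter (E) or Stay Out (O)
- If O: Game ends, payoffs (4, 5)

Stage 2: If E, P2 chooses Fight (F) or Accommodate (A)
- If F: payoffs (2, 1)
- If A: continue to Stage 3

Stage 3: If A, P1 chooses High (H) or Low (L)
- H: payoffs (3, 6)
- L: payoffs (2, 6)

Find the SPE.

SPE: (O, A, H); Outcome (4, 5)

Work:
Stage 3: P1 chooses H (3 vs 2)
Stage 2: P2: F->1, A->6 (anticipating H). Choose A
Stage 1: P1: O->4, E->3 (anticipating A, H). Choose O
SPE path: O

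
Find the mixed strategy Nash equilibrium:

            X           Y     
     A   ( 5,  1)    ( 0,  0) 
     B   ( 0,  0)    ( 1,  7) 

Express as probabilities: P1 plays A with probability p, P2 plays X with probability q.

p = 0.875, q = 0.1667

Work:
Find probabilities that make opponent indifferent:
P2 chooses q to make P1 indifferent between A and B
P1 chooses p to make P2 indifferent between X and Y
Mixed NE: P1 plays (A: 0.875, B: 0.125), P2 plays (X: 0.1667, Y: 0.8333)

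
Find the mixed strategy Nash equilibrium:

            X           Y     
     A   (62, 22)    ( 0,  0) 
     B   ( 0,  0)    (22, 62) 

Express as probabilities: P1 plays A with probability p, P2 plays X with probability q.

p = 0.7381, q = 0.2619

Work:
Find probabilities that make opponent indifferent:
P2 chooses q to make P1 indifferent between A and B
P1 chooses p to make P2 indifferent between X and Y
Mixed NE: P1 plays (A: 0.7381, B: 0.2619), P2 plays (X: 0.2619, Y: 0.7381)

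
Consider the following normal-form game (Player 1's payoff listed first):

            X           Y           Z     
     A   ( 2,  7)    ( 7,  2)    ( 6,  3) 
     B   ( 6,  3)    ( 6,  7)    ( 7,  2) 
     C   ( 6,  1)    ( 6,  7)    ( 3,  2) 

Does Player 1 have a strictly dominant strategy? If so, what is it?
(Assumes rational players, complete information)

No strictly dominant strategy exists for Player 1

Work:
A strategy strictly dominates another if it gives a strictly higher payoff against every opponent action. Compare each pair of P1's strategies column-by-column:
  A vs B: [2 vs 6, 7 vs 6, 6 vs 7] → A does not strictly dominate B (column X: 2 ≤ 6)
  A vs C: [2 vs 6, 7 vs 6, 6 vs 3] → A does not strictly dominate C (column X: 2 ≤ 6)
  B vs A: [6 vs 2, 6 vs 7, 7 vs 6] → B does not strictly dominate A (column Y: 6 ≤ 7)
  B vs C: [6 vs 6, 6 vs 6, 7 vs 3] → B does not strictly dominate C (column X: 6 ≤ 6)
  C vs A: [6 vs 2, 6 vs 7, 3 vs 6] → C does not strictly dominate A (column Y: 6 ≤ 7)
  C vs B: [6 vs 6, 6 vs 6, 3 vs 7] → C does not strictly dominate B (column X: 6 ≤ 6)
No single strategy strictly dominates all others → no strictly dominant strategy.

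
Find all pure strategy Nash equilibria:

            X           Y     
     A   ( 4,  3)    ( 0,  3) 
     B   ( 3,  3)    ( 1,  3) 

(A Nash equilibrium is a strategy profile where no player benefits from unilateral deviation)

Nash equilibrium: (A, X), (B, Y)

Work:
Best responses:
  P1 vs X: payoffs [4, 3] → best response A (payoff 4)
  P1 vs Y: payoffs [0, 1] → best response B (payoff 1)
  P2 vs A: payoffs [3, 3] → best response X/Y (payoff 3)
  P2 vs B: payoffs [3, 3] → best response X/Y (payoff 3)
Mutual best responses: (A,X), (B,Y) → Nash equilibria.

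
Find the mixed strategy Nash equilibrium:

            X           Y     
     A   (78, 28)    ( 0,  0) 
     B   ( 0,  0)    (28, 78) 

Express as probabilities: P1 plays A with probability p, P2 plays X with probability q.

p = 0.7358, q = 0.2642

Work:
Find probabilities that make opponent indifferent:
P2 chooses q to make P1 indifferent between A and B
P1 chooses p to make P2 indifferent between X and Y
Mixed NE: P1 plays (A: 0.7358, B: 0.2642), P2 plays (X: 0.2642, Y: 0.7358)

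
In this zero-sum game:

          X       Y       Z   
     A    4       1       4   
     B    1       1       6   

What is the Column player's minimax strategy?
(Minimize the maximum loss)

Column should play Y, value = 1

Work:
Column player minimizes Row's maximum payoff:
Column X: max payoff to Row = 4
Column Y: max payoff to Row = 1
Column Z: max payoff to Row = 6
Minimum is 1, achieved by column Y.
Minimax strategy: Y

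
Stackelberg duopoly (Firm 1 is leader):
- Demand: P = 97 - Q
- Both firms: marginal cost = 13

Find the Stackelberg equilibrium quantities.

q₁* (leader) = 42.0, q₂* (follower) = 21.0

Work:
Follower's reaction: q₂ = (a - c - q₁)/2
Leader substitutes: π₁ = q₁·(a - q₁ - (a-c-q₁)/2 - c)
FOC: q₁* = (97 - 13)/2 = 42.00
Then: q₂* = (97 - 13 - 42.0)/2 = 21.00
Leader has first-mover advantage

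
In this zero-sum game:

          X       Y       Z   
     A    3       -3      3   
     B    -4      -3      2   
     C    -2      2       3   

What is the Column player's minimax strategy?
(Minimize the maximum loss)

Column should play Y, value = 2

Work:
Column player minimizes Row's maximum payoff:
Column X: max payoff to Row = 3
Column Y: max payoff to Row = 2
Column Z: max payoff to Row = 3
Minimum is 2, achieved by column Y.
Minimax strategy: Y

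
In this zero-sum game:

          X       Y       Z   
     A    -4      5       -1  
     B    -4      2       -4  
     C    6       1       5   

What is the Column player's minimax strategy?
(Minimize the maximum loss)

Column should play Y or Z (all achieve the minimum), value = 5

Work:
Column player minimizes Row's maximum payoff:
Column X: max payoff to Row = 6
Column Y: max payoff to Row = 5
Column Z: max payoff to Row = 5
Minimum is 5, achieved by columns Y, Z (tied).
Each of Y or Z is a minimax strategy.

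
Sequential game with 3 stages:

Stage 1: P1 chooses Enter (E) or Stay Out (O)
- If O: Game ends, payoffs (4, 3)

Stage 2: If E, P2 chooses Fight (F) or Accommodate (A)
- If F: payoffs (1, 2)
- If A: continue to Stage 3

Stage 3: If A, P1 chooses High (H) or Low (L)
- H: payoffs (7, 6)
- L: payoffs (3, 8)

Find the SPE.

SPE: (E, A, H); Outcome (7, 6)

Work:
Stage 3: P1 chooses H (7 vs 3)
Stage 2: P2: F->2, A->6 (anticipating H). Choose A
Stage 1: P1: O->4, E->7 (anticipating A, H). Choose E
SPE path: E -> A -> H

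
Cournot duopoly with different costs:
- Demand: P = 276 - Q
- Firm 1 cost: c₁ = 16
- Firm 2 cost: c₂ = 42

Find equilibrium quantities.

q₁* = 95.33, q₂* = 69.33

Work:
Reaction: q₁ = (276 - 16 - q₂)/2
Reaction: q₂ = (276 - 42 - q₁)/2
Solve simultaneously:
q₁* = (276 - 2×16 + 42)/3 = 95.33
q₂* = (276 - 2×42 + 16)/3 = 69.33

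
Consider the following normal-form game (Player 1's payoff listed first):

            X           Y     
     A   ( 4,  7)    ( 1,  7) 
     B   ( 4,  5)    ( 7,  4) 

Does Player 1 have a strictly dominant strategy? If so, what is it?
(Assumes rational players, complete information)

No strictly dominant strategy exists for Player 1

Work:
A strategy strictly dominates another if it gives a strictly higher payoff against every opponent action. Compare each pair of P1's strategies column-by-column:
  A vs B: [4 vs 4, 1 vs 7] → A does not strictly dominate B (column X: 4 ≤ 4)
  B vs A: [4 vs 4, 7 vs 1] → B does not strictly dominate A (column X: 4 ≤ 4)
No single strategy strictly dominates all others → no strictly dominant strategy.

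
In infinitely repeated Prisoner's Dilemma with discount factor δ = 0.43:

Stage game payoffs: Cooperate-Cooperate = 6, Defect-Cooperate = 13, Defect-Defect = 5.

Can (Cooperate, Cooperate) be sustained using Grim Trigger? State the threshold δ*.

δ* = 0.875; since δ = 0.43 < 0.875, cooperation cannot be sustained

Work:
For Grim Trigger:
Cooperate forever: 6/(1-δ)
Defect then punished: 13 + 5·δ/(1-δ)
Need: 6/(1-δ) ≥ 13 + 5·δ/(1-δ)
Solving: δ ≥ (T-R)/(T-P) = (13-6)/(13-5) = 0.875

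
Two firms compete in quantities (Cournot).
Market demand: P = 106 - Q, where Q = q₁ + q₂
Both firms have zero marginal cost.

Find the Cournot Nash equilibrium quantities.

q₁* = q₂* = 35.33; P* = 35.33

Work:
Profit: π_i = P·q_i = (a - q_i - q_j)·q_i
FOC: ∂π_i/∂q_i = a - 2q_i - q_j = 0
Reaction function: q_i = (106 - q_j)/2
Symmetry: q* = 106/3 = 35.33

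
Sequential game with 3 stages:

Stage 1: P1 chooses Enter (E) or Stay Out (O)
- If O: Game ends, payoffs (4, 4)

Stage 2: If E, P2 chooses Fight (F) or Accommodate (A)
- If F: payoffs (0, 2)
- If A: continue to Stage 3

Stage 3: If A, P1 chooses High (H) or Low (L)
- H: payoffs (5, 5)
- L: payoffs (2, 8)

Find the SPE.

SPE: (E, A, H); Outcome (5, 5)

Work:
Stage 3: P1 chooses H (5 vs 2)
Stage 2: P2: F->2, A->5 (anticipating H). Choose A
Stage 1: P1: O->4, E->5 (anticipating A, H). Choose E
SPE path: E -> A -> H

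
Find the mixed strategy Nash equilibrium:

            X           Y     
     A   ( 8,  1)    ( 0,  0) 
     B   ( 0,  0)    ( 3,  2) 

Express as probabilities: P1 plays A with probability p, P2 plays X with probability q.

p = 0.6667, q = 0.2727

Work:
Find probabilities that make opponent indifferent:
P2 chooses q to make P1 indifferent between A and B
P1 chooses p to make P2 indifferent between X and Y
Mixed NE: P1 plays (A: 0.6667, B: 0.3333), P2 plays (X: 0.2727, Y: 0.7273)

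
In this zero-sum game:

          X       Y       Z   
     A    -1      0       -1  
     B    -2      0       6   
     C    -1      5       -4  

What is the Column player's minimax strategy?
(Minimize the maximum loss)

Column should play X, value = -1

Work:
Column player minimizes Row's maximum payoff:
Column X: max payoff to Row = -1
Column Y: max payoff to Row = 5
Column Z: max payoff to Row = 6
Minimum is -1, achieved by column X.
Minimax strategy: X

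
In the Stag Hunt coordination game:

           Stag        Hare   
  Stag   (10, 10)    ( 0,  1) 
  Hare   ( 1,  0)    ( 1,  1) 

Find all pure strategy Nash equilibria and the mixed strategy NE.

Pure NE: (Stag, Stag) and (Hare, Hare); Mixed NE: p = 0.1, q = 0.1

Work:
Check pure NE:
(Stag, Stag): (10, 10) - no unilateral deviation beneficial
(Hare, Hare): (1, 1) - no unilateral deviation beneficial
Mixed NE: P1 plays Stag with p = 0.1, P2 plays Stag with q = 0.1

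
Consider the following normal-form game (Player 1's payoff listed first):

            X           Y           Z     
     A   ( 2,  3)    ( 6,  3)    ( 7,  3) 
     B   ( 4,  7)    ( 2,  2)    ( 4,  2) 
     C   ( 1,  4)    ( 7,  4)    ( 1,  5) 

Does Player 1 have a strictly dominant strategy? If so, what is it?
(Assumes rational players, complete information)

No strictly dominant strategy exists for Player 1

Work:
A strategy strictly dominates another if it gives a strictly higher payoff against every opponent action. Compare each pair of P1's strategies column-by-column:
  A vs B: [2 vs 4, 6 vs 2, 7 vs 4] → A does not strictly dominate B (column X: 2 ≤ 4)
  A vs C: [2 vs 1, 6 vs 7, 7 vs 1] → A does not strictly dominate C (column Y: 6 ≤ 7)
  B vs A: [4 vs 2, 2 vs 6, 4 vs 7] → B does not strictly dominate A (column Y: 2 ≤ 6)
  B vs C: [4 vs 1, 2 vs 7, 4 vs 1] → B does not strictly dominate C (column Y: 2 ≤ 7)
  C vs A: [1 vs 2, 7 vs 6, 1 vs 7] → C does not strictly dominate A (column X: 1 ≤ 2)
  C vs B: [1 vs 4, 7 vs 2, 1 vs 4] → C does not strictly dominate B (column X: 1 ≤ 4)
No single strategy strictly dominates all others → no strictly dominant strategy.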